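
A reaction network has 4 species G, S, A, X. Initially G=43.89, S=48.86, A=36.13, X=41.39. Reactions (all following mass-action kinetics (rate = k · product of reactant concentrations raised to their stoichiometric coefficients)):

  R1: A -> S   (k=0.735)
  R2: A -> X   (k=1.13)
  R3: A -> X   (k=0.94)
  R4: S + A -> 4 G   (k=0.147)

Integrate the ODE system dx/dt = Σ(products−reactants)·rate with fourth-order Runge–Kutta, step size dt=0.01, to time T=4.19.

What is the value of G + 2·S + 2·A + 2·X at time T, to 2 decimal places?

Value at T = 296.65

Check how each reaction changes W = G + 2·S + 2·A + 2·X (weight of products minus weight of reactants):
R1: A -> S: (2·1) − (2·1) = 2 − 2 = 0
R2: A -> X: (2·1) − (2·1) = 2 − 2 = 0
R3: A -> X: (2·1) − (2·1) = 2 − 2 = 0
R4: S + A -> 4 G: (1·4) − (2·1 + 2·1) = 4 − 4 = 0
Every reaction leaves W unchanged, so W is conserved and no simulation is needed: W(T) = W(0) = 43.89 + 2·48.86 + 2·36.13 + 2·41.39 = 296.65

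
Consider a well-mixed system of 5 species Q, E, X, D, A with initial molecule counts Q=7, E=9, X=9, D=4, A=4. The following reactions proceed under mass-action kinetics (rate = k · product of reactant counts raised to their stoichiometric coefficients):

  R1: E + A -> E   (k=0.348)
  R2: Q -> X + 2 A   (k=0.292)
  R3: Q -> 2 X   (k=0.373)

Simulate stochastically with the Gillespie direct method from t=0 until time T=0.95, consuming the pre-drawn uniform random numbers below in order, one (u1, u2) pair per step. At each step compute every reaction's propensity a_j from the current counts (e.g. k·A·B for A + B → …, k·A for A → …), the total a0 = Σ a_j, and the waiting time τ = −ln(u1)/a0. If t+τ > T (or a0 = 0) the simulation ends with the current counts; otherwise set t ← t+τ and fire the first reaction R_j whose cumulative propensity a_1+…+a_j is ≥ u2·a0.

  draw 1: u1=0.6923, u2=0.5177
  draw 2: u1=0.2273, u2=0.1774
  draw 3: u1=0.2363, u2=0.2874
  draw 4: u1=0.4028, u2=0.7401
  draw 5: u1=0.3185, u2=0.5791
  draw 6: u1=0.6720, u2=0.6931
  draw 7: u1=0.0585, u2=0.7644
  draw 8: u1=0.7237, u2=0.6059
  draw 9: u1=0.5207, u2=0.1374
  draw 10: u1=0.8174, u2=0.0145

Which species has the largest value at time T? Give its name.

t=0.000: Q=7 E=9 X=9 D=4 A=4
Draw 1: a1=12.528, a2=2.044, a3=2.611, a0=17.183; τ=−ln(0.6923)/17.183=0.021 → t=0.021; u2·a0=0.5177·17.183=8.896 ≤ a1=12.528 → R1 fires; Q=7 E=9 X=9 D=4 A=3
Draw 2: a1=9.396, a2=2.044, a3=2.611, a0=14.051; τ=−ln(0.2273)/14.051=0.105 → t=0.127; u2·a0=0.1774·14.051=2.493 ≤ a1=9.396 → R1 fires; Q=7 E=9 X=9 D=4 A=2
Draw 3: a1=6.264, a2=2.044, a3=2.611, a0=10.919; τ=−ln(0.2363)/10.919=0.132 → t=0.259; u2·a0=0.2874·10.919=3.138 ≤ a1=6.264 → R1 fires; Q=7 E=9 X=9 D=4 A=1
Draw 4: a1=3.132, a2=2.044, a3=2.611, a0=7.787; τ=−ln(0.4028)/7.787=0.117 → t=0.376; u2·a0=0.7401·7.787=5.763; a1+a2=5.176 < 5.763 ≤ a1+…+a3=7.787 → R3 fires; Q=6 E=9 X=11 D=4 A=1
Draw 5: a1=3.132, a2=1.752, a3=2.238, a0=7.122; τ=−ln(0.3185)/7.122=0.161 → t=0.536; u2·a0=0.5791·7.122=4.124; a1=3.132 < 4.124 ≤ a1+a2=4.884 → R2 fires; Q=5 E=9 X=12 D=4 A=3
Draw 6: a1=9.396, a2=1.460, a3=1.865, a0=12.721; τ=−ln(0.6720)/12.721=0.031 → t=0.568; u2·a0=0.6931·12.721=8.817 ≤ a1=9.396 → R1 fires; Q=5 E=9 X=12 D=4 A=2
Draw 7: a1=6.264, a2=1.460, a3=1.865, a0=9.589; τ=−ln(0.0585)/9.589=0.296 → t=0.864; u2·a0=0.7644·9.589=7.330; a1=6.264 < 7.330 ≤ a1+a2=7.724 → R2 fires; Q=4 E=9 X=13 D=4 A=4
Draw 8: a1=12.528, a2=1.168, a3=1.492, a0=15.188; τ=−ln(0.7237)/15.188=0.021 → t=0.885; u2·a0=0.6059·15.188=9.202 ≤ a1=12.528 → R1 fires; Q=4 E=9 X=13 D=4 A=3
Draw 9: a1=9.396, a2=1.168, a3=1.492, a0=12.056; τ=−ln(0.5207)/12.056=0.054 → t=0.939; u2·a0=0.1374·12.056=1.656 ≤ a1=9.396 → R1 fires; Q=4 E=9 X=13 D=4 A=2
Draw 10: a1=6.264, a2=1.168, a3=1.492, a0=8.924; τ=−ln(0.8174)/8.924=0.023 → t=0.962 > T=0.95: stop.
At T=0.95: Q=4 E=9 X=13 D=4 A=2; the largest is X.

Dominant species at T: X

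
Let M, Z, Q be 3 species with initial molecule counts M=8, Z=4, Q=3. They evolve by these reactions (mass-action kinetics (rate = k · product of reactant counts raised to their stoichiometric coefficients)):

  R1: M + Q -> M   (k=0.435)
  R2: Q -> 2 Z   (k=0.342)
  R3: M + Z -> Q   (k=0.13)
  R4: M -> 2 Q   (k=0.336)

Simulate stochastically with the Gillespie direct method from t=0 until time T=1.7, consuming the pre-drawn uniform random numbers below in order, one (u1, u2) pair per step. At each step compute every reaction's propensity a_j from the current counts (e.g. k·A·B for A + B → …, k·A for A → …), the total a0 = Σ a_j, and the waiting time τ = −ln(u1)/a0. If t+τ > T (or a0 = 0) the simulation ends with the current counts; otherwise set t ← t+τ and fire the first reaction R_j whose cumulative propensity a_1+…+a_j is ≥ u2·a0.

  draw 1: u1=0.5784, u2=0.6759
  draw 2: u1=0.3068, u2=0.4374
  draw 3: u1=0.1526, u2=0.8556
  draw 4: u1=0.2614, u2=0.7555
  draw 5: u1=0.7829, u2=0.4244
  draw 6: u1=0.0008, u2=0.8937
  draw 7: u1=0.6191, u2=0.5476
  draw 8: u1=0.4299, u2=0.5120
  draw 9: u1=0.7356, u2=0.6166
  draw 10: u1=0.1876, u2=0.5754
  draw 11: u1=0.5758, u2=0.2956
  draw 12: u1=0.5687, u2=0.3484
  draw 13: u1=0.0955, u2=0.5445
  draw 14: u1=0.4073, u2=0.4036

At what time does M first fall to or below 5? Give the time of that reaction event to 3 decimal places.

Threshold first reached at t = 0.783

t=0.000: M=8 Z=4 Q=3
Draw 1: a1=10.440, a2=1.026, a3=4.160, a4=2.688, a0=18.314; τ=−ln(0.5784)/18.314=0.030 → t=0.030; u2·a0=0.6759·18.314=12.378; a1+a2=11.466 < 12.378 ≤ a1+…+a3=15.626 → R3 fires; M=7 Z=3 Q=4
Draw 2: a1=12.180, a2=1.368, a3=2.730, a4=2.352, a0=18.630; τ=−ln(0.3068)/18.630=0.063 → t=0.093; u2·a0=0.4374·18.630=8.149 ≤ a1=12.180 → R1 fires; M=7 Z=3 Q=3
Draw 3: a1=9.135, a2=1.026, a3=2.730, a4=2.352, a0=15.243; τ=−ln(0.1526)/15.243=0.123 → t=0.217; u2·a0=0.8556·15.243=13.042; a1+…+a3=12.891 < 13.042 ≤ a1+…+a4=15.243 → R4 fires; M=6 Z=3 Q=5
Draw 4: a1=13.050, a2=1.710, a3=2.340, a4=2.016, a0=19.116; τ=−ln(0.2614)/19.116=0.070 → t=0.287; u2·a0=0.7555·19.116=14.442; a1=13.050 < 14.442 ≤ a1+a2=14.760 → R2 fires; M=6 Z=5 Q=4
Draw 5: a1=10.440, a2=1.368, a3=3.900, a4=2.016, a0=17.724; τ=−ln(0.7829)/17.724=0.014 → t=0.301; u2·a0=0.4244·17.724=7.522 ≤ a1=10.440 → R1 fires; M=6 Z=5 Q=3
Draw 6: a1=7.830, a2=1.026, a3=3.900, a4=2.016, a0=14.772; τ=−ln(0.0008)/14.772=0.483 → t=0.783; u2·a0=0.8937·14.772=13.202; a1+…+a3=12.756 < 13.202 ≤ a1+…+a4=14.772 → R4 fires; M=5 Z=5 Q=5
Draw 7: a1=10.875, a2=1.710, a3=3.250, a4=1.680, a0=17.515; τ=−ln(0.6191)/17.515=0.027 → t=0.811; u2·a0=0.5476·17.515=9.591 ≤ a1=10.875 → R1 fires; M=5 Z=5 Q=4
Draw 8: a1=8.700, a2=1.368, a3=3.250, a4=1.680, a0=14.998; τ=−ln(0.4299)/14.998=0.056 → t=0.867; u2·a0=0.5120·14.998=7.679 ≤ a1=8.700 → R1 fires; M=5 Z=5 Q=3
Draw 9: a1=6.525, a2=1.026, a3=3.250, a4=1.680, a0=12.481; τ=−ln(0.7356)/12.481=0.025 → t=0.892; u2·a0=0.6166·12.481=7.696; a1+a2=7.551 < 7.696 ≤ a1+…+a3=10.801 → R3 fires; M=4 Z=4 Q=4
Draw 10: a1=6.960, a2=1.368, a3=2.080, a4=1.344, a0=11.752; τ=−ln(0.1876)/11.752=0.142 → t=1.034; u2·a0=0.5754·11.752=6.762 ≤ a1=6.960 → R1 fires; M=4 Z=4 Q=3
Draw 11: a1=5.220, a2=1.026, a3=2.080, a4=1.344, a0=9.670; τ=−ln(0.5758)/9.670=0.057 → t=1.091; u2·a0=0.2956·9.670=2.858 ≤ a1=5.220 → R1 fires; M=4 Z=4 Q=2
Draw 12: a1=3.480, a2=0.684, a3=2.080, a4=1.344, a0=7.588; τ=−ln(0.5687)/7.588=0.074 → t=1.166; u2·a0=0.3484·7.588=2.644 ≤ a1=3.480 → R1 fires; M=4 Z=4 Q=1
Draw 13: a1=1.740, a2=0.342, a3=2.080, a4=1.344, a0=5.506; τ=−ln(0.0955)/5.506=0.427 → t=1.592; u2·a0=0.5445·5.506=2.998; a1+a2=2.082 < 2.998 ≤ a1+…+a3=4.162 → R3 fires; M=3 Z=3 Q=2
Draw 14: a1=2.610, a2=0.684, a3=1.170, a4=1.008, a0=5.472; τ=−ln(0.4073)/5.472=0.164 → t=1.756 > T=1.7: stop.
M first becomes ≤ 5 when it reaches 5 at the event at t=0.783.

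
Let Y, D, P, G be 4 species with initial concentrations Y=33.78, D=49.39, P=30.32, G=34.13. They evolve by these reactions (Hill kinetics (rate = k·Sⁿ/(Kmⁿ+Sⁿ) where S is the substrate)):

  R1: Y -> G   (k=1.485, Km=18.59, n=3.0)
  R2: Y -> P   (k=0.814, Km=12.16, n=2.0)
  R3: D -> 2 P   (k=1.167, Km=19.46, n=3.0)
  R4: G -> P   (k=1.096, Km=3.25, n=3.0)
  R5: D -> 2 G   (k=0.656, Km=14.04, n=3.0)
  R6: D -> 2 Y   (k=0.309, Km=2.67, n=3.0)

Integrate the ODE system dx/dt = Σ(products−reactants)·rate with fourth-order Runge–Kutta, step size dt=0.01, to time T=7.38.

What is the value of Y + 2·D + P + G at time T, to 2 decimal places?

Check how each reaction changes W = Y + 2·D + P + G (weight of products minus weight of reactants):
R1: Y -> G: (1·1) − (1·1) = 1 − 1 = 0
R2: Y -> P: (1·1) − (1·1) = 1 − 1 = 0
R3: D -> 2 P: (1·2) − (2·1) = 2 − 2 = 0
R4: G -> P: (1·1) − (1·1) = 1 − 1 = 0
R5: D -> 2 G: (1·2) − (2·1) = 2 − 2 = 0
R6: D -> 2 Y: (1·2) − (2·1) = 2 − 2 = 0
Every reaction leaves W unchanged, so W is conserved and no simulation is needed: W(T) = W(0) = 33.78 + 2·49.39 + 30.32 + 34.13 = 197.01

Value at T = 197.01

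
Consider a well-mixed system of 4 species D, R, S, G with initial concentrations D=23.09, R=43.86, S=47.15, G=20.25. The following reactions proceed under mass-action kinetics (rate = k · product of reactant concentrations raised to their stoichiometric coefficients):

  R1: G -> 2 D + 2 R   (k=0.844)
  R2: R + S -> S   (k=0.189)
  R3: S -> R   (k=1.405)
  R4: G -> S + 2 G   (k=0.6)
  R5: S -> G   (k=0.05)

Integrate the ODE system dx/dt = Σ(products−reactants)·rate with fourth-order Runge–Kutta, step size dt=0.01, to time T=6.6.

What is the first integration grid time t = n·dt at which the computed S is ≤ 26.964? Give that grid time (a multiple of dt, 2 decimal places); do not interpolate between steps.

RK4 with dt=0.01: 660 steps to T=6.6. Trajectory (selected grid times):
t=0.00: D=23.09 R=43.86 S=47.15 G=20.25
t=0.49: D=39.26 R=13.95 S=27.20 G=18.80
t=0.50: D=39.58 R=13.93 S=26.92 G=18.76
t=0.73: D=46.71 R=14.22 S=21.42 G=18.01
t=1.47: D=67.67 R=17.26 S=11.80 G=15.56
t=2.20: D=85.46 R=20.16 S=7.92 G=13.34
t=2.93: D=100.67 R=22.27 S=6.02 G=11.40
t=3.67: D=113.82 R=23.65 S=4.87 G=9.70
t=4.40: D=124.86 R=24.46 S=4.07 G=8.26
t=5.13: D=134.27 R=24.95 S=3.44 G=7.04
t=5.87: D=142.38 R=25.24 S=2.91 G=5.98
t=6.60: D=149.20 R=25.41 S=2.48 G=5.10
S(0.49)=27.204 > 26.964 but S(0.50)=26.923 ≤ 26.964, so the first grid time is t=0.50.

Threshold first reached at t = 0.50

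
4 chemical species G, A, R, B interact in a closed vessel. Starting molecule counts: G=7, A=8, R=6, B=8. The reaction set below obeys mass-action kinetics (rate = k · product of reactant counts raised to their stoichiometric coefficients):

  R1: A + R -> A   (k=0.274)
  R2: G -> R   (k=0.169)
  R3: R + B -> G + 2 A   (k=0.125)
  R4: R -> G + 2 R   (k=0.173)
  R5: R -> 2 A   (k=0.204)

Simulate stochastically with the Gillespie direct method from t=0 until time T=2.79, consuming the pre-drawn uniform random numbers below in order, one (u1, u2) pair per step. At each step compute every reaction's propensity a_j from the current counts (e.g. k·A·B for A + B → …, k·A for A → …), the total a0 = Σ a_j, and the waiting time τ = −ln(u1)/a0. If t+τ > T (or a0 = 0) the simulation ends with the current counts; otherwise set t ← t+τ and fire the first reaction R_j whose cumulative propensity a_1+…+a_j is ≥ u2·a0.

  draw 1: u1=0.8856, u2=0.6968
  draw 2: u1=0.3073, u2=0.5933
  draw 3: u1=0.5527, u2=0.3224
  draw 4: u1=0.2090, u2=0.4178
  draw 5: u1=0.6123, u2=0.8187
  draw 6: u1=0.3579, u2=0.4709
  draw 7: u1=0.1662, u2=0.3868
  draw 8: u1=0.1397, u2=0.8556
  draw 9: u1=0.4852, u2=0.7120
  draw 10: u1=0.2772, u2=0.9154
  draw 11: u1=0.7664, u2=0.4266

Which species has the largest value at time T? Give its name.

Dominant species at T: A

t=0.000: G=7 A=8 R=6 B=8
Draw 1: a1=13.152, a2=1.183, a3=6.000, a4=1.038, a5=1.224, a0=22.597; τ=−ln(0.8856)/22.597=0.005 → t=0.005; u2·a0=0.6968·22.597=15.746; a1+a2=14.335 < 15.746 ≤ a1+…+a3=20.335 → R3 fires; G=8 A=10 R=5 B=7
Draw 2: a1=13.700, a2=1.352, a3=4.375, a4=0.865, a5=1.020, a0=21.312; τ=−ln(0.3073)/21.312=0.055 → t=0.061; u2·a0=0.5933·21.312=12.644 ≤ a1=13.700 → R1 fires; G=8 A=10 R=4 B=7
Draw 3: a1=10.960, a2=1.352, a3=3.500, a4=0.692, a5=0.816, a0=17.320; τ=−ln(0.5527)/17.320=0.034 → t=0.095; u2·a0=0.3224·17.320=5.584 ≤ a1=10.960 → R1 fires; G=8 A=10 R=3 B=7
Draw 4: a1=8.220, a2=1.352, a3=2.625, a4=0.519, a5=0.612, a0=13.328; τ=−ln(0.2090)/13.328=0.117 → t=0.212; u2·a0=0.4178·13.328=5.568 ≤ a1=8.220 → R1 fires; G=8 A=10 R=2 B=7
Draw 5: a1=5.480, a2=1.352, a3=1.750, a4=0.346, a5=0.408, a0=9.336; τ=−ln(0.6123)/9.336=0.053 → t=0.265; u2·a0=0.8187·9.336=7.643; a1+a2=6.832 < 7.643 ≤ a1+…+a3=8.582 → R3 fires; G=9 A=12 R=1 B=6
Draw 6: a1=3.288, a2=1.521, a3=0.750, a4=0.173, a5=0.204, a0=5.936; τ=−ln(0.3579)/5.936=0.173 → t=0.438; u2·a0=0.4709·5.936=2.795 ≤ a1=3.288 → R1 fires; G=9 A=12 R=0 B=6
Draw 7: a1=0.000, a2=1.521, a3=0.000, a4=0.000, a5=0.000, a0=1.521; τ=−ln(0.1662)/1.521=1.180 → t=1.618; u2·a0=0.3868·1.521=0.588; a1=0.000 < 0.588 ≤ a1+a2=1.521 → R2 fires; G=8 A=12 R=1 B=6
Draw 8: a1=3.288, a2=1.352, a3=0.750, a4=0.173, a5=0.204, a0=5.767; τ=−ln(0.1397)/5.767=0.341 → t=1.959; u2·a0=0.8556·5.767=4.934; a1+a2=4.640 < 4.934 ≤ a1+…+a3=5.390 → R3 fires; G=9 A=14 R=0 B=5
Draw 9: a1=0.000, a2=1.521, a3=0.000, a4=0.000, a5=0.000, a0=1.521; τ=−ln(0.4852)/1.521=0.475 → t=2.435; u2·a0=0.7120·1.521=1.083; a1=0.000 < 1.083 ≤ a1+a2=1.521 → R2 fires; G=8 A=14 R=1 B=5
Draw 10: a1=3.836, a2=1.352, a3=0.625, a4=0.173, a5=0.204, a0=6.190; τ=−ln(0.2772)/6.190=0.207 → t=2.642; u2·a0=0.9154·6.190=5.666; a1+a2=5.188 < 5.666 ≤ a1+…+a3=5.813 → R3 fires; G=9 A=16 R=0 B=4
Draw 11: a1=0.000, a2=1.521, a3=0.000, a4=0.000, a5=0.000, a0=1.521; τ=−ln(0.7664)/1.521=0.175 → t=2.817 > T=2.79: stop.
At T=2.79: G=9 A=16 R=0 B=4; the largest is A.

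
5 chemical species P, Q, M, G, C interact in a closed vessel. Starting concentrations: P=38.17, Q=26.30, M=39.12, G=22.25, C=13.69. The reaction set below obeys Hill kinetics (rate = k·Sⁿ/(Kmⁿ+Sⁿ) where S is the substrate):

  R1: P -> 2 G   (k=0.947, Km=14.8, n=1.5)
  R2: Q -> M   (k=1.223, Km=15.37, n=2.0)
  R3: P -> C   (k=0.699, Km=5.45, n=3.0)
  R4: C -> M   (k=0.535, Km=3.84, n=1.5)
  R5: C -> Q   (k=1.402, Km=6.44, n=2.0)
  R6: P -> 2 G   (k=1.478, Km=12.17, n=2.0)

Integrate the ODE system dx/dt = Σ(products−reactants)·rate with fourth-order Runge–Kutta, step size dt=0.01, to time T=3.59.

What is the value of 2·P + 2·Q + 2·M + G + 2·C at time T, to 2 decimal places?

Check how each reaction changes W = 2·P + 2·Q + 2·M + G + 2·C (weight of products minus weight of reactants):
R1: P -> 2 G: (1·2) − (2·1) = 2 − 2 = 0
R2: Q -> M: (2·1) − (2·1) = 2 − 2 = 0
R3: P -> C: (2·1) − (2·1) = 2 − 2 = 0
R4: C -> M: (2·1) − (2·1) = 2 − 2 = 0
R5: C -> Q: (2·1) − (2·1) = 2 − 2 = 0
R6: P -> 2 G: (1·2) − (2·1) = 2 − 2 = 0
Every reaction leaves W unchanged, so W is conserved and no simulation is needed: W(T) = W(0) = 2·38.17 + 2·26.30 + 2·39.12 + 22.25 + 2·13.69 = 256.81

Value at T = 256.81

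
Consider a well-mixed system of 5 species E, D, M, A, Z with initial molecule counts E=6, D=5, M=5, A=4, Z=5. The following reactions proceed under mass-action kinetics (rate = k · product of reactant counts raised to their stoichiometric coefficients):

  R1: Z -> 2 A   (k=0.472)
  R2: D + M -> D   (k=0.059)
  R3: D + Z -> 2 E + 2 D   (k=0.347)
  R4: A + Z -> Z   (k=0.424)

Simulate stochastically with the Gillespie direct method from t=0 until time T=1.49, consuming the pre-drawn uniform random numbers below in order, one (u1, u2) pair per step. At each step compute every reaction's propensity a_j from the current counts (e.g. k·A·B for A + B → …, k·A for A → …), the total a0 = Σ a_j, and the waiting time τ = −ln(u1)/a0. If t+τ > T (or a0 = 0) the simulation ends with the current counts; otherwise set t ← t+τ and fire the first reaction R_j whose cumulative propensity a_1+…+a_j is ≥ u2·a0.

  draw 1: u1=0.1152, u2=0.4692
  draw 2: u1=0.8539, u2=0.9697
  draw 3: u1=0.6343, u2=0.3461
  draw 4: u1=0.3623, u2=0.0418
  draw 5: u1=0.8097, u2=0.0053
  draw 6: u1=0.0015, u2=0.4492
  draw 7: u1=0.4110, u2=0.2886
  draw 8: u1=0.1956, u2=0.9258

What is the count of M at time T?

M at T = 4

t=0.000: E=6 D=5 M=5 A=4 Z=5
Draw 1: a1=2.360, a2=1.475, a3=8.675, a4=8.480, a0=20.990; τ=−ln(0.1152)/20.990=0.103 → t=0.103; u2·a0=0.4692·20.990=9.849; a1+a2=3.835 < 9.849 ≤ a1+…+a3=12.510 → R3 fires; E=8 D=6 M=5 A=4 Z=4
Draw 2: a1=1.888, a2=1.770, a3=8.328, a4=6.784, a0=18.770; τ=−ln(0.8539)/18.770=0.008 → t=0.111; u2·a0=0.9697·18.770=18.201; a1+…+a3=11.986 < 18.201 ≤ a1+…+a4=18.770 → R4 fires; E=8 D=6 M=5 A=3 Z=4
Draw 3: a1=1.888, a2=1.770, a3=8.328, a4=5.088, a0=17.074; τ=−ln(0.6343)/17.074=0.027 → t=0.138; u2·a0=0.3461·17.074=5.909; a1+a2=3.658 < 5.909 ≤ a1+…+a3=11.986 → R3 fires; E=10 D=7 M=5 A=3 Z=3
Draw 4: a1=1.416, a2=2.065, a3=7.287, a4=3.816, a0=14.584; τ=−ln(0.3623)/14.584=0.070 → t=0.208; u2·a0=0.0418·14.584=0.610 ≤ a1=1.416 → R1 fires; E=10 D=7 M=5 A=5 Z=2
Draw 5: a1=0.944, a2=2.065, a3=4.858, a4=4.240, a0=12.107; τ=−ln(0.8097)/12.107=0.017 → t=0.225; u2·a0=0.0053·12.107=0.064 ≤ a1=0.944 → R1 fires; E=10 D=7 M=5 A=7 Z=1
Draw 6: a1=0.472, a2=2.065, a3=2.429, a4=2.968, a0=7.934; τ=−ln(0.0015)/7.934=0.820 → t=1.045; u2·a0=0.4492·7.934=3.564; a1+a2=2.537 < 3.564 ≤ a1+…+a3=4.966 → R3 fires; E=12 D=8 M=5 A=7 Z=0
Draw 7: a1=0.000, a2=2.360, a3=0.000, a4=0.000, a0=2.360; τ=−ln(0.4110)/2.360=0.377 → t=1.421; u2·a0=0.2886·2.360=0.681; a1=0.000 < 0.681 ≤ a1+a2=2.360 → R2 fires; E=12 D=8 M=4 A=7 Z=0
Draw 8: a1=0.000, a2=1.888, a3=0.000, a4=0.000, a0=1.888; τ=−ln(0.1956)/1.888=0.864 → t=2.286 > T=1.49: stop.
Read off M at T=1.49: 4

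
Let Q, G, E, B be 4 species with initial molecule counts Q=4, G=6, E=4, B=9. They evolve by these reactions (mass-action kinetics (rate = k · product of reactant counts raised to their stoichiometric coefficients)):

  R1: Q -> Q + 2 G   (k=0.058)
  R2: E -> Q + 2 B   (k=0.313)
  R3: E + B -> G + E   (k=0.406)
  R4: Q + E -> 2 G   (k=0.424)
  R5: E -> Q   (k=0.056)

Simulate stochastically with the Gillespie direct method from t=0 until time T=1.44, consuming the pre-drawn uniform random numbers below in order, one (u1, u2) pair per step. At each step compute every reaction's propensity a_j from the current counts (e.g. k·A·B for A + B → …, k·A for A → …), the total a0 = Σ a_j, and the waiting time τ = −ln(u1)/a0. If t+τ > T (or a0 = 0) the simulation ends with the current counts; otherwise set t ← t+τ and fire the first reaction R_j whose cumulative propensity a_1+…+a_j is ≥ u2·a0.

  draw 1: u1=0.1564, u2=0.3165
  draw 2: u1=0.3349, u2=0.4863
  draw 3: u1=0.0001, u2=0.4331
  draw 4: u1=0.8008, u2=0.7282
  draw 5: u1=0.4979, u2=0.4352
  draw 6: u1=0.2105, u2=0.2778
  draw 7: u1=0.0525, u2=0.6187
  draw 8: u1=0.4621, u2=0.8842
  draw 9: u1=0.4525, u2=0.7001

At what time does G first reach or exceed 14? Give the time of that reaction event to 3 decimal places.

t=0.000: Q=4 G=6 E=4 B=9
Draw 1: a1=0.232, a2=1.252, a3=14.616, a4=6.784, a5=0.224, a0=23.108; τ=−ln(0.1564)/23.108=0.080 → t=0.080; u2·a0=0.3165·23.108=7.314; a1+a2=1.484 < 7.314 ≤ a1+…+a3=16.100 → R3 fires; Q=4 G=7 E=4 B=8
Draw 2: a1=0.232, a2=1.252, a3=12.992, a4=6.784, a5=0.224, a0=21.484; τ=−ln(0.3349)/21.484=0.051 → t=0.131; u2·a0=0.4863·21.484=10.448; a1+a2=1.484 < 10.448 ≤ a1+…+a3=14.476 → R3 fires; Q=4 G=8 E=4 B=7
Draw 3: a1=0.232, a2=1.252, a3=11.368, a4=6.784, a5=0.224, a0=19.860; τ=−ln(0.0001)/19.860=0.464 → t=0.595; u2·a0=0.4331·19.860=8.601; a1+a2=1.484 < 8.601 ≤ a1+…+a3=12.852 → R3 fires; Q=4 G=9 E=4 B=6
Draw 4: a1=0.232, a2=1.252, a3=9.744, a4=6.784, a5=0.224, a0=18.236; τ=−ln(0.8008)/18.236=0.012 → t=0.607; u2·a0=0.7282·18.236=13.279; a1+…+a3=11.228 < 13.279 ≤ a1+…+a4=18.012 → R4 fires; Q=3 G=11 E=3 B=6
Draw 5: a1=0.174, a2=0.939, a3=7.308, a4=3.816, a5=0.168, a0=12.405; τ=−ln(0.4979)/12.405=0.056 → t=0.663; u2·a0=0.4352·12.405=5.399; a1+a2=1.113 < 5.399 ≤ a1+…+a3=8.421 → R3 fires; Q=3 G=12 E=3 B=5
Draw 6: a1=0.174, a2=0.939, a3=6.090, a4=3.816, a5=0.168, a0=11.187; τ=−ln(0.2105)/11.187=0.139 → t=0.803; u2·a0=0.2778·11.187=3.108; a1+a2=1.113 < 3.108 ≤ a1+…+a3=7.203 → R3 fires; Q=3 G=13 E=3 B=4
Draw 7: a1=0.174, a2=0.939, a3=4.872, a4=3.816, a5=0.168, a0=9.969; τ=−ln(0.0525)/9.969=0.296 → t=1.098; u2·a0=0.6187·9.969=6.168; a1+…+a3=5.985 < 6.168 ≤ a1+…+a4=9.801 → R4 fires; Q=2 G=15 E=2 B=4
Draw 8: a1=0.116, a2=0.626, a3=3.248, a4=1.696, a5=0.112, a0=5.798; τ=−ln(0.4621)/5.798=0.133 → t=1.231; u2·a0=0.8842·5.798=5.127; a1+…+a3=3.990 < 5.127 ≤ a1+…+a4=5.686 → R4 fires; Q=1 G=17 E=1 B=4
Draw 9: a1=0.058, a2=0.313, a3=1.624, a4=0.424, a5=0.056, a0=2.475; τ=−ln(0.4525)/2.475=0.320 → t=1.552 > T=1.44: stop.
G first becomes ≥ 14 when it reaches 15 at the event at t=1.098.

Threshold first reached at t = 1.098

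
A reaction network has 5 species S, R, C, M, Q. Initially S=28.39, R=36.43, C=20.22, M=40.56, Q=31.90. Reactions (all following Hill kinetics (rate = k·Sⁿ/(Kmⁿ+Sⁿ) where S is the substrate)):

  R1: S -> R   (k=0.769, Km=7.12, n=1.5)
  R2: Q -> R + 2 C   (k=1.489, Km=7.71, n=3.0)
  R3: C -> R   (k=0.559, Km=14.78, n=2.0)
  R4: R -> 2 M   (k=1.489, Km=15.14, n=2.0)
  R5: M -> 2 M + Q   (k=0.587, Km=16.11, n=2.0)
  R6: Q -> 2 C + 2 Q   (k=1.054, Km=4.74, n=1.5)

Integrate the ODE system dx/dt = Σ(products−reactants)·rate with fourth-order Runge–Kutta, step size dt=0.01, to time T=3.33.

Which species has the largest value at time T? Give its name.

RK4 with dt=0.01: 333 steps to T=3.33. Trajectory (selected grid times):
t=0.00: S=28.39 R=36.43 C=20.22 M=40.56 Q=31.90
t=0.37: S=28.14 R=36.89 C=21.91 M=41.69 Q=31.91
t=0.74: S=27.89 R=37.36 C=23.58 M=42.82 Q=31.93
t=1.11: S=27.63 R=37.83 C=25.26 M=43.96 Q=31.95
t=1.48: S=27.38 R=38.31 C=26.93 M=45.11 Q=31.96
t=1.85: S=27.13 R=38.79 C=28.59 M=46.25 Q=31.98
t=2.22: S=26.88 R=39.27 C=30.25 M=47.41 Q=32.00
t=2.59: S=26.63 R=39.75 C=31.90 M=48.56 Q=32.02
t=2.96: S=26.38 R=40.23 C=33.56 M=49.72 Q=32.04
t=3.33: S=26.13 R=40.72 C=35.21 M=50.89 Q=32.07
At T=3.33: S=26.13 R=40.72 C=35.21 M=50.89 Q=32.07; the largest is M.

Dominant species at T: M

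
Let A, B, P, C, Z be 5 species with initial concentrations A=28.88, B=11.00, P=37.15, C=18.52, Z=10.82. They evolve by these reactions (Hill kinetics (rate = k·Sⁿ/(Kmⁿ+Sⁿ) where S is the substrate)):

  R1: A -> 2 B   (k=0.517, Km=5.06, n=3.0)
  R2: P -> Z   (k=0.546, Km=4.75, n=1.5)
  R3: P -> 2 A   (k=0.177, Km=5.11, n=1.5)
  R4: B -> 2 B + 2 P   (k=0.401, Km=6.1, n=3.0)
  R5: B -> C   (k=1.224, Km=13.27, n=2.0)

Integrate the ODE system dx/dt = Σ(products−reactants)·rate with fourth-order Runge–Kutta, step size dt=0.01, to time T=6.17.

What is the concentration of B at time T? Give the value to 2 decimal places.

B at T = 15.78

RK4 with dt=0.01: 617 steps to T=6.17. Trajectory (selected grid times):
t=0.00: A=28.88 B=11.00 P=37.15 C=18.52 Z=10.82
t=0.69: A=28.76 B=11.59 P=37.15 C=18.87 Z=11.18
t=1.37: A=28.64 B=12.16 P=37.16 C=19.25 Z=11.54
t=2.06: A=28.51 B=12.72 P=37.18 C=19.64 Z=11.90
t=2.74: A=28.39 B=13.26 P=37.21 C=20.05 Z=12.25
t=3.43: A=28.27 B=13.80 P=37.24 C=20.48 Z=12.61
t=4.11: A=28.15 B=14.31 P=37.27 C=20.92 Z=12.97
t=4.80: A=28.03 B=14.81 P=37.31 C=21.38 Z=13.33
t=5.48: A=27.91 B=15.30 P=37.35 C=21.85 Z=13.68
t=6.17: A=27.79 B=15.78 P=37.40 C=22.34 Z=14.04
Read off B at T=6.17: 15.78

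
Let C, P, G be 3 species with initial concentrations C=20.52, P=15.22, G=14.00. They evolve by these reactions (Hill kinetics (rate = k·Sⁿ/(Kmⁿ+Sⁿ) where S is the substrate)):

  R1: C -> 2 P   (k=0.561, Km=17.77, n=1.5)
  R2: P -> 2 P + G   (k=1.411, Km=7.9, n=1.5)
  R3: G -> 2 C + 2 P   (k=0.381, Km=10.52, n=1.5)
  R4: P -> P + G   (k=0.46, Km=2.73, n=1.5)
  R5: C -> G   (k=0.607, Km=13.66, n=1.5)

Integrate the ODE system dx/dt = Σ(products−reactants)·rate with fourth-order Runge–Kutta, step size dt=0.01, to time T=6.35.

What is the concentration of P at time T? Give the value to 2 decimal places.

P at T = 29.85

RK4 with dt=0.01: 635 steps to T=6.35. Trajectory (selected grid times):
t=0.00: C=20.52 P=15.22 G=14.00
t=0.71: C=20.36 P=16.74 G=15.16
t=1.41: C=20.21 P=18.27 G=16.32
t=2.12: C=20.08 P=19.86 G=17.52
t=2.82: C=19.96 P=21.46 G=18.71
t=3.53: C=19.86 P=23.10 G=19.93
t=4.23: C=19.77 P=24.75 G=21.15
t=4.94: C=19.68 P=26.44 G=22.39
t=5.64: C=19.61 P=28.12 G=23.62
t=6.35: C=19.55 P=29.85 G=24.88
Read off P at T=6.35: 29.85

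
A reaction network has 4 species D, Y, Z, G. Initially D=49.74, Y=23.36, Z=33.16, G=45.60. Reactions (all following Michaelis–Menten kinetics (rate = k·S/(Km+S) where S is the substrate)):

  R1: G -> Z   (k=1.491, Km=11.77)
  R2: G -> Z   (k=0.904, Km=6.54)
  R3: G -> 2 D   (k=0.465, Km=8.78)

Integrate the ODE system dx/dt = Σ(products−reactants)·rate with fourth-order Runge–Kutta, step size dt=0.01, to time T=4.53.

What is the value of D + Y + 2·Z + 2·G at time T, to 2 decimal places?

Check how each reaction changes W = D + Y + 2·Z + 2·G (weight of products minus weight of reactants):
R1: G -> Z: (2·1) − (2·1) = 2 − 2 = 0
R2: G -> Z: (2·1) − (2·1) = 2 − 2 = 0
R3: G -> 2 D: (1·2) − (2·1) = 2 − 2 = 0
Every reaction leaves W unchanged, so W is conserved and no simulation is needed: W(T) = W(0) = 49.74 + 23.36 + 2·33.16 + 2·45.60 = 230.62

Value at T = 230.62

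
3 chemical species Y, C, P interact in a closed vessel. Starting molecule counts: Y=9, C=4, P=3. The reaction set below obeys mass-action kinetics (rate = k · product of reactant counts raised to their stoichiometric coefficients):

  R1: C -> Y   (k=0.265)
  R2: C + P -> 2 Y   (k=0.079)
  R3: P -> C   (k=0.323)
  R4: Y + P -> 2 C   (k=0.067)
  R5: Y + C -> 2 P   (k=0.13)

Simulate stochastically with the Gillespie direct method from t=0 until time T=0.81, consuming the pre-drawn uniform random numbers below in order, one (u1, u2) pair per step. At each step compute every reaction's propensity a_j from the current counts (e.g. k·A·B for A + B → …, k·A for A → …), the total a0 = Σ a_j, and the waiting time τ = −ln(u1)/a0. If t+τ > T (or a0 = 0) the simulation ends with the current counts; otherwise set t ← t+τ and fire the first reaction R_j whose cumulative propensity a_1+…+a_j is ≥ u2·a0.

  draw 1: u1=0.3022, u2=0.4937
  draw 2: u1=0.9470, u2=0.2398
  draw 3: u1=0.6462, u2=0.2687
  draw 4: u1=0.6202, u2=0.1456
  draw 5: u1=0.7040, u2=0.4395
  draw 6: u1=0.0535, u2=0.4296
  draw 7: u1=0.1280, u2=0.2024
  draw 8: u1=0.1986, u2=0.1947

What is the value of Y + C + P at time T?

Value at T = 16

Check how each reaction changes W = Y + C + P (weight of products minus weight of reactants):
R1: C -> Y: (1·1) − (1·1) = 1 − 1 = 0
R2: C + P -> 2 Y: (1·2) − (1·1 + 1·1) = 2 − 2 = 0
R3: P -> C: (1·1) − (1·1) = 1 − 1 = 0
R4: Y + P -> 2 C: (1·2) − (1·1 + 1·1) = 2 − 2 = 0
R5: Y + C -> 2 P: (1·2) − (1·1 + 1·1) = 2 − 2 = 0
Every reaction leaves W unchanged, so W is conserved and no simulation is needed: W(T) = W(0) = 9 + 4 + 3 = 16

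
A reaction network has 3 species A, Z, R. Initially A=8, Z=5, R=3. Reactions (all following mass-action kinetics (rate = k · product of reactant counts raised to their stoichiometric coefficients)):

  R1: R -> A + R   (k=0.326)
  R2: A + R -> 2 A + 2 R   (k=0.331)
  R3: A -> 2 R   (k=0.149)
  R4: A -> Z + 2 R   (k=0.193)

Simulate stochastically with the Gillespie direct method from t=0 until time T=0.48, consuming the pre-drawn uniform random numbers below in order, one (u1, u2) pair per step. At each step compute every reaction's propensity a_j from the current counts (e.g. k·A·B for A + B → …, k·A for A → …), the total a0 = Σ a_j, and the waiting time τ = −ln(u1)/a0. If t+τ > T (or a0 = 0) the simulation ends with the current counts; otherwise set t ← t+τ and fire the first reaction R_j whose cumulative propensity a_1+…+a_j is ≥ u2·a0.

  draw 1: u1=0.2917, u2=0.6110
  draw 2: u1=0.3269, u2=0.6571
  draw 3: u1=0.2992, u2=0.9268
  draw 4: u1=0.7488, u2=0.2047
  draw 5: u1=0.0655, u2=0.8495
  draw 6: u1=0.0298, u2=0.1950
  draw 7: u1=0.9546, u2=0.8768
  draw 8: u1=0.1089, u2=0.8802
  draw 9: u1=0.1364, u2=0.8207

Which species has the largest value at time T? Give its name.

t=0.000: A=8 Z=5 R=3
Draw 1: a1=0.978, a2=7.944, a3=1.192, a4=1.544, a0=11.658; τ=−ln(0.2917)/11.658=0.106 → t=0.106; u2·a0=0.6110·11.658=7.123; a1=0.978 < 7.123 ≤ a1+a2=8.922 → R2 fires; A=9 Z=5 R=4
Draw 2: a1=1.304, a2=11.916, a3=1.341, a4=1.737, a0=16.298; τ=−ln(0.3269)/16.298=0.069 → t=0.174; u2·a0=0.6571·16.298=10.709; a1=1.304 < 10.709 ≤ a1+a2=13.220 → R2 fires; A=10 Z=5 R=5
Draw 3: a1=1.630, a2=16.550, a3=1.490, a4=1.930, a0=21.600; τ=−ln(0.2992)/21.600=0.056 → t=0.230; u2·a0=0.9268·21.600=20.019; a1+…+a3=19.670 < 20.019 ≤ a1+…+a4=21.600 → R4 fires; A=9 Z=6 R=7
Draw 4: a1=2.282, a2=20.853, a3=1.341, a4=1.737, a0=26.213; τ=−ln(0.7488)/26.213=0.011 → t=0.241; u2·a0=0.2047·26.213=5.366; a1=2.282 < 5.366 ≤ a1+a2=23.135 → R2 fires; A=10 Z=6 R=8
Draw 5: a1=2.608, a2=26.480, a3=1.490, a4=1.930, a0=32.508; τ=−ln(0.0655)/32.508=0.084 → t=0.325; u2·a0=0.8495·32.508=27.616; a1=2.608 < 27.616 ≤ a1+a2=29.088 → R2 fires; A=11 Z=6 R=9
Draw 6: a1=2.934, a2=32.769, a3=1.639, a4=2.123, a0=39.465; τ=−ln(0.0298)/39.465=0.089 → t=0.414; u2·a0=0.1950·39.465=7.696; a1=2.934 < 7.696 ≤ a1+a2=35.703 → R2 fires; A=12 Z=6 R=10
Draw 7: a1=3.260, a2=39.720, a3=1.788, a4=2.316, a0=47.084; τ=−ln(0.9546)/47.084=0.001 → t=0.415; u2·a0=0.8768·47.084=41.283; a1=3.260 < 41.283 ≤ a1+a2=42.980 → R2 fires; A=13 Z=6 R=11
Draw 8: a1=3.586, a2=47.333, a3=1.937, a4=2.509, a0=55.365; τ=−ln(0.1089)/55.365=0.040 → t=0.455; u2·a0=0.8802·55.365=48.732; a1=3.586 < 48.732 ≤ a1+a2=50.919 → R2 fires; A=14 Z=6 R=12
Draw 9: a1=3.912, a2=55.608, a3=2.086, a4=2.702, a0=64.308; τ=−ln(0.1364)/64.308=0.031 → t=0.486 > T=0.48: stop.
At T=0.48: A=14 Z=6 R=12; the largest is A.

Dominant species at T: A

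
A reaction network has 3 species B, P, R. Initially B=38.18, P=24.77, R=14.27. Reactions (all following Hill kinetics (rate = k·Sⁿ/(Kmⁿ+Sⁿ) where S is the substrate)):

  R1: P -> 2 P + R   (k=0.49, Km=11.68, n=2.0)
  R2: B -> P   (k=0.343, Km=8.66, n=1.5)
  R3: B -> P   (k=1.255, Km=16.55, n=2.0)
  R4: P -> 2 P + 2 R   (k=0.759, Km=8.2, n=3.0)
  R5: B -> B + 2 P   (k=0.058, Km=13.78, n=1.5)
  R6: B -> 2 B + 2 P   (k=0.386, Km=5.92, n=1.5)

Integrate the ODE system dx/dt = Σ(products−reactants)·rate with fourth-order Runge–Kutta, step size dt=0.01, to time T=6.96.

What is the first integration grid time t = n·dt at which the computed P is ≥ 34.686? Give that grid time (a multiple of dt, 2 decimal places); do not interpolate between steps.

RK4 with dt=0.01: 696 steps to T=6.96. Trajectory (selected grid times):
t=0.00: B=38.18 P=24.77 R=14.27
t=0.77: B=37.41 P=27.33 R=15.72
t=1.55: B=36.64 P=29.93 R=17.20
t=2.32: B=35.88 P=32.51 R=18.68
t=2.97: B=35.25 P=34.68 R=19.94
t=2.98: B=35.24 P=34.71 R=19.96
t=3.09: B=35.13 P=35.08 R=20.17
t=3.87: B=34.37 P=37.68 R=21.69
t=4.64: B=33.64 P=40.25 R=23.19
t=5.41: B=32.91 P=42.81 R=24.70
t=6.19: B=32.17 P=45.39 R=26.23
t=6.96: B=31.45 P=47.94 R=27.75
P(2.97)=34.676 < 34.686 but P(2.98)=34.710 ≥ 34.686, so the first grid time is t=2.98.

Threshold first reached at t = 2.98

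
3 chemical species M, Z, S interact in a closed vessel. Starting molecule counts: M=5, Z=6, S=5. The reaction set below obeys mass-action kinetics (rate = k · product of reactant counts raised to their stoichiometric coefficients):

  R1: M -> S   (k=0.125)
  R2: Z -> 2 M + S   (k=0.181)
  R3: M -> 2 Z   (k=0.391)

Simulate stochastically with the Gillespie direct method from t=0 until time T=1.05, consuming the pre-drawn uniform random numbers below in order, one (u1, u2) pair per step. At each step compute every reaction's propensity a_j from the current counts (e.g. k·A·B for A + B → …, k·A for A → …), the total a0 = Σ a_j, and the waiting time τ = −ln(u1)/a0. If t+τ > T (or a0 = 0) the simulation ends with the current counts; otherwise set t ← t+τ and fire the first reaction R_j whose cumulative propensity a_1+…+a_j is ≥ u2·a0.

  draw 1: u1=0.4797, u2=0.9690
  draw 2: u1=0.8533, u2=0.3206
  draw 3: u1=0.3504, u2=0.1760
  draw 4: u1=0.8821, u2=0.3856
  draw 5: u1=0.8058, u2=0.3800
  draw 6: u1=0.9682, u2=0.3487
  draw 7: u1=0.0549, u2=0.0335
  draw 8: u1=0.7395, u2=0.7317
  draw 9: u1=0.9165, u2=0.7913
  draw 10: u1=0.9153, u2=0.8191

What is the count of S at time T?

S at T = 10

t=0.000: M=5 Z=6 S=5
Draw 1: a1=0.625, a2=1.086, a3=1.955, a0=3.666; τ=−ln(0.4797)/3.666=0.200 → t=0.200; u2·a0=0.9690·3.666=3.552; a1+a2=1.711 < 3.552 ≤ a1+…+a3=3.666 → R3 fires; M=4 Z=8 S=5
Draw 2: a1=0.500, a2=1.448, a3=1.564, a0=3.512; τ=−ln(0.8533)/3.512=0.045 → t=0.246; u2·a0=0.3206·3.512=1.126; a1=0.500 < 1.126 ≤ a1+a2=1.948 → R2 fires; M=6 Z=7 S=6
Draw 3: a1=0.750, a2=1.267, a3=2.346, a0=4.363; τ=−ln(0.3504)/4.363=0.240 → t=0.486; u2·a0=0.1760·4.363=0.768; a1=0.750 < 0.768 ≤ a1+a2=2.017 → R2 fires; M=8 Z=6 S=7
Draw 4: a1=1.000, a2=1.086, a3=3.128, a0=5.214; τ=−ln(0.8821)/5.214=0.024 → t=0.510; u2·a0=0.3856·5.214=2.011; a1=1.000 < 2.011 ≤ a1+a2=2.086 → R2 fires; M=10 Z=5 S=8
Draw 5: a1=1.250, a2=0.905, a3=3.910, a0=6.065; τ=−ln(0.8058)/6.065=0.036 → t=0.546; u2·a0=0.3800·6.065=2.305; a1+a2=2.155 < 2.305 ≤ a1+…+a3=6.065 → R3 fires; M=9 Z=7 S=8
Draw 6: a1=1.125, a2=1.267, a3=3.519, a0=5.911; τ=−ln(0.9682)/5.911=0.005 → t=0.551; u2·a0=0.3487·5.911=2.061; a1=1.125 < 2.061 ≤ a1+a2=2.392 → R2 fires; M=11 Z=6 S=9
Draw 7: a1=1.375, a2=1.086, a3=4.301, a0=6.762; τ=−ln(0.0549)/6.762=0.429 → t=0.980; u2·a0=0.0335·6.762=0.227 ≤ a1=1.375 → R1 fires; M=10 Z=6 S=10
Draw 8: a1=1.250, a2=1.086, a3=3.910, a0=6.246; τ=−ln(0.7395)/6.246=0.048 → t=1.029; u2·a0=0.7317·6.246=4.570; a1+a2=2.336 < 4.570 ≤ a1+…+a3=6.246 → R3 fires; M=9 Z=8 S=10
Draw 9: a1=1.125, a2=1.448, a3=3.519, a0=6.092; τ=−ln(0.9165)/6.092=0.014 → t=1.043; u2·a0=0.7913·6.092=4.821; a1+a2=2.573 < 4.821 ≤ a1+…+a3=6.092 → R3 fires; M=8 Z=10 S=10
Draw 10: a1=1.000, a2=1.810, a3=3.128, a0=5.938; τ=−ln(0.9153)/5.938=0.015 → t=1.058 > T=1.05: stop.
Read off S at T=1.05: 10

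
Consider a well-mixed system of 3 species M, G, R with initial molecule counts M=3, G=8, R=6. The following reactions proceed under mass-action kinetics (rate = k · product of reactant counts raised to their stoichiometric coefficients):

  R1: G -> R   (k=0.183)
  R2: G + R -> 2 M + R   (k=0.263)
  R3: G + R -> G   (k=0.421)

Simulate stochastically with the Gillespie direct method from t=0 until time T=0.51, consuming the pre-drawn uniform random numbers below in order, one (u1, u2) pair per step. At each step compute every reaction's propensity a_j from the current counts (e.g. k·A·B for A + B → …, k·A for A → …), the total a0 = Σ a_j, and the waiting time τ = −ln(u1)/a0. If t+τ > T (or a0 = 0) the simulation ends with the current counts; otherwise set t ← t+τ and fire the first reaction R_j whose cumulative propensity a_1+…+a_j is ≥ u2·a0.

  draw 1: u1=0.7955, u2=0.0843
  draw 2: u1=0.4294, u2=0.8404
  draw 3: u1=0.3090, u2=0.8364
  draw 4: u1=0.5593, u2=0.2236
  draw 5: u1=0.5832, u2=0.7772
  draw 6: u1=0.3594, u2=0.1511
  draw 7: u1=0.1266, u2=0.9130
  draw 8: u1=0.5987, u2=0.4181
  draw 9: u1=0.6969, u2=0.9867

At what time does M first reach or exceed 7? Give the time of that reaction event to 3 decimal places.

Threshold first reached at t = 0.110

t=0.000: M=3 G=8 R=6
Draw 1: a1=1.464, a2=12.624, a3=20.208, a0=34.296; τ=−ln(0.7955)/34.296=0.007 → t=0.007; u2·a0=0.0843·34.296=2.891; a1=1.464 < 2.891 ≤ a1+a2=14.088 → R2 fires; M=5 G=7 R=6
Draw 2: a1=1.281, a2=11.046, a3=17.682, a0=30.009; τ=−ln(0.4294)/30.009=0.028 → t=0.035; u2·a0=0.8404·30.009=25.220; a1+a2=12.327 < 25.220 ≤ a1+…+a3=30.009 → R3 fires; M=5 G=7 R=5
Draw 3: a1=1.281, a2=9.205, a3=14.735, a0=25.221; τ=−ln(0.3090)/25.221=0.047 → t=0.081; u2·a0=0.8364·25.221=21.095; a1+a2=10.486 < 21.095 ≤ a1+…+a3=25.221 → R3 fires; M=5 G=7 R=4
Draw 4: a1=1.281, a2=7.364, a3=11.788, a0=20.433; τ=−ln(0.5593)/20.433=0.028 → t=0.110; u2·a0=0.2236·20.433=4.569; a1=1.281 < 4.569 ≤ a1+a2=8.645 → R2 fires; M=7 G=6 R=4
Draw 5: a1=1.098, a2=6.312, a3=10.104, a0=17.514; τ=−ln(0.5832)/17.514=0.031 → t=0.141; u2·a0=0.7772·17.514=13.612; a1+a2=7.410 < 13.612 ≤ a1+…+a3=17.514 → R3 fires; M=7 G=6 R=3
Draw 6: a1=1.098, a2=4.734, a3=7.578, a0=13.410; τ=−ln(0.3594)/13.410=0.076 → t=0.217; u2·a0=0.1511·13.410=2.026; a1=1.098 < 2.026 ≤ a1+a2=5.832 → R2 fires; M=9 G=5 R=3
Draw 7: a1=0.915, a2=3.945, a3=6.315, a0=11.175; τ=−ln(0.1266)/11.175=0.185 → t=0.402; u2·a0=0.9130·11.175=10.203; a1+a2=4.860 < 10.203 ≤ a1+…+a3=11.175 → R3 fires; M=9 G=5 R=2
Draw 8: a1=0.915, a2=2.630, a3=4.210, a0=7.755; τ=−ln(0.5987)/7.755=0.066 → t=0.468; u2·a0=0.4181·7.755=3.242; a1=0.915 < 3.242 ≤ a1+a2=3.545 → R2 fires; M=11 G=4 R=2
Draw 9: a1=0.732, a2=2.104, a3=3.368, a0=6.204; τ=−ln(0.6969)/6.204=0.058 → t=0.526 > T=0.51: stop.
M first becomes ≥ 7 when it reaches 7 at the event at t=0.110.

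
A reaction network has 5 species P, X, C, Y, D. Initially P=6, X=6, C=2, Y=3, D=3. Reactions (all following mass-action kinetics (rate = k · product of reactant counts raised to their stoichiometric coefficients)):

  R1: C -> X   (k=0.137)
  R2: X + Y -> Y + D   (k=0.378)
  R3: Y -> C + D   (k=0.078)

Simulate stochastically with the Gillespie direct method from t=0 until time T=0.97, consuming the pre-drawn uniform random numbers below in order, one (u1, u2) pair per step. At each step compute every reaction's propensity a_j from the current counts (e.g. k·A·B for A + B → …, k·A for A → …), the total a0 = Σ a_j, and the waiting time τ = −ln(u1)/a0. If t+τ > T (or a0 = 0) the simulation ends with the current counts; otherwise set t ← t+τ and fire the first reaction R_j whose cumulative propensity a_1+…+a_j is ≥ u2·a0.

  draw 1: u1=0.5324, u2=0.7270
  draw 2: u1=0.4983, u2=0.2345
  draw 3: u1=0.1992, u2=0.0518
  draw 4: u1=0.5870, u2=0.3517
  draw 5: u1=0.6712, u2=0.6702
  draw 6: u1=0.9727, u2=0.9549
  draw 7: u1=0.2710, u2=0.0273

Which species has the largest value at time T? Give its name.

Dominant species at T: D

t=0.000: P=6 X=6 C=2 Y=3 D=3
Draw 1: a1=0.274, a2=6.804, a3=0.234, a0=7.312; τ=−ln(0.5324)/7.312=0.086 → t=0.086; u2·a0=0.7270·7.312=5.316; a1=0.274 < 5.316 ≤ a1+a2=7.078 → R2 fires; P=6 X=5 C=2 Y=3 D=4
Draw 2: a1=0.274, a2=5.670, a3=0.234, a0=6.178; τ=−ln(0.4983)/6.178=0.113 → t=0.199; u2·a0=0.2345·6.178=1.449; a1=0.274 < 1.449 ≤ a1+a2=5.944 → R2 fires; P=6 X=4 C=2 Y=3 D=5
Draw 3: a1=0.274, a2=4.536, a3=0.234, a0=5.044; τ=−ln(0.1992)/5.044=0.320 → t=0.519; u2·a0=0.0518·5.044=0.261 ≤ a1=0.274 → R1 fires; P=6 X=5 C=1 Y=3 D=5
Draw 4: a1=0.137, a2=5.670, a3=0.234, a0=6.041; τ=−ln(0.5870)/6.041=0.088 → t=0.607; u2·a0=0.3517·6.041=2.125; a1=0.137 < 2.125 ≤ a1+a2=5.807 → R2 fires; P=6 X=4 C=1 Y=3 D=6
Draw 5: a1=0.137, a2=4.536, a3=0.234, a0=4.907; τ=−ln(0.6712)/4.907=0.081 → t=0.688; u2·a0=0.6702·4.907=3.289; a1=0.137 < 3.289 ≤ a1+a2=4.673 → R2 fires; P=6 X=3 C=1 Y=3 D=7
Draw 6: a1=0.137, a2=3.402, a3=0.234, a0=3.773; τ=−ln(0.9727)/3.773=0.007 → t=0.696; u2·a0=0.9549·3.773=3.603; a1+a2=3.539 < 3.603 ≤ a1+…+a3=3.773 → R3 fires; P=6 X=3 C=2 Y=2 D=8
Draw 7: a1=0.274, a2=2.268, a3=0.156, a0=2.698; τ=−ln(0.2710)/2.698=0.484 → t=1.180 > T=0.97: stop.
At T=0.97: P=6 X=3 C=2 Y=2 D=8; the largest is D.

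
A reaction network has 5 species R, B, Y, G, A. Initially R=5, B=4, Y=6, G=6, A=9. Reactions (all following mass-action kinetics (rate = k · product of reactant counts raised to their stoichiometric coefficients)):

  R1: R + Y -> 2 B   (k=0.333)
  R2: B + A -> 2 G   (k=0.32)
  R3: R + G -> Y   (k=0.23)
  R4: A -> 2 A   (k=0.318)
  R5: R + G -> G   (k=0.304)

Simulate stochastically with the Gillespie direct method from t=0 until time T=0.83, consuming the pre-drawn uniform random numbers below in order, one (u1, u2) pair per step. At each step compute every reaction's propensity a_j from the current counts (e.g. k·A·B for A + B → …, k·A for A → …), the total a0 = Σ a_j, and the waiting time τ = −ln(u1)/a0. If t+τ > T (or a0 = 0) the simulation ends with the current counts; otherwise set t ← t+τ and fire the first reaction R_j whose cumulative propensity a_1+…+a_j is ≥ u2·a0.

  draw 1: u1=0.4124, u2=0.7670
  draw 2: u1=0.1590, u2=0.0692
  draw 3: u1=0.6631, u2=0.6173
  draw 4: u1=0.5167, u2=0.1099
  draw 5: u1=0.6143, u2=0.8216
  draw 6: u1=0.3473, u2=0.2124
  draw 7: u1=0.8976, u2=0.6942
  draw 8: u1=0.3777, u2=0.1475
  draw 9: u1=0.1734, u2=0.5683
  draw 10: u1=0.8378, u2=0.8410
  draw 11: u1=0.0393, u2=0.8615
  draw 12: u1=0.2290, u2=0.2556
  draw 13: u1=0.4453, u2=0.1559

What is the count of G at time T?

G at T = 15

t=0.000: R=5 B=4 Y=6 G=6 A=9
Draw 1: a1=9.990, a2=11.520, a3=6.900, a4=2.862, a5=9.120, a0=40.392; τ=−ln(0.4124)/40.392=0.022 → t=0.022; u2·a0=0.7670·40.392=30.981; a1+…+a3=28.410 < 30.981 ≤ a1+…+a4=31.272 → R4 fires; R=5 B=4 Y=6 G=6 A=10
Draw 2: a1=9.990, a2=12.800, a3=6.900, a4=3.180, a5=9.120, a0=41.990; τ=−ln(0.1590)/41.990=0.044 → t=0.066; u2·a0=0.0692·41.990=2.906 ≤ a1=9.990 → R1 fires; R=4 B=6 Y=5 G=6 A=10
Draw 3: a1=6.660, a2=19.200, a3=5.520, a4=3.180, a5=7.296, a0=41.856; τ=−ln(0.6631)/41.856=0.010 → t=0.076; u2·a0=0.6173·41.856=25.838; a1=6.660 < 25.838 ≤ a1+a2=25.860 → R2 fires; R=4 B=5 Y=5 G=8 A=9
Draw 4: a1=6.660, a2=14.400, a3=7.360, a4=2.862, a5=9.728, a0=41.010; τ=−ln(0.5167)/41.010=0.016 → t=0.092; u2·a0=0.1099·41.010=4.507 ≤ a1=6.660 → R1 fires; R=3 B=7 Y=4 G=8 A=9
Draw 5: a1=3.996, a2=20.160, a3=5.520, a4=2.862, a5=7.296, a0=39.834; τ=−ln(0.6143)/39.834=0.012 → t=0.104; u2·a0=0.8216·39.834=32.728; a1+…+a4=32.538 < 32.728 ≤ a1+…+a5=39.834 → R5 fires; R=2 B=7 Y=4 G=8 A=9
Draw 6: a1=2.664, a2=20.160, a3=3.680, a4=2.862, a5=4.864, a0=34.230; τ=−ln(0.3473)/34.230=0.031 → t=0.135; u2·a0=0.2124·34.230=7.270; a1=2.664 < 7.270 ≤ a1+a2=22.824 → R2 fires; R=2 B=6 Y=4 G=10 A=8
Draw 7: a1=2.664, a2=15.360, a3=4.600, a4=2.544, a5=6.080, a0=31.248; τ=−ln(0.8976)/31.248=0.003 → t=0.138; u2·a0=0.6942·31.248=21.692; a1+a2=18.024 < 21.692 ≤ a1+…+a3=22.624 → R3 fires; R=1 B=6 Y=5 G=9 A=8
Draw 8: a1=1.665, a2=15.360, a3=2.070, a4=2.544, a5=2.736, a0=24.375; τ=−ln(0.3777)/24.375=0.040 → t=0.178; u2·a0=0.1475·24.375=3.595; a1=1.665 < 3.595 ≤ a1+a2=17.025 → R2 fires; R=1 B=5 Y=5 G=11 A=7
Draw 9: a1=1.665, a2=11.200, a3=2.530, a4=2.226, a5=3.344, a0=20.965; τ=−ln(0.1734)/20.965=0.084 → t=0.262; u2·a0=0.5683·20.965=11.914; a1=1.665 < 11.914 ≤ a1+a2=12.865 → R2 fires; R=1 B=4 Y=5 G=13 A=6
Draw 10: a1=1.665, a2=7.680, a3=2.990, a4=1.908, a5=3.952, a0=18.195; τ=−ln(0.8378)/18.195=0.010 → t=0.271; u2·a0=0.8410·18.195=15.302; a1+…+a4=14.243 < 15.302 ≤ a1+…+a5=18.195 → R5 fires; R=0 B=4 Y=5 G=13 A=6
Draw 11: a1=0.000, a2=7.680, a3=0.000, a4=1.908, a5=0.000, a0=9.588; τ=−ln(0.0393)/9.588=0.338 → t=0.609; u2·a0=0.8615·9.588=8.260; a1+…+a3=7.680 < 8.260 ≤ a1+…+a4=9.588 → R4 fires; R=0 B=4 Y=5 G=13 A=7
Draw 12: a1=0.000, a2=8.960, a3=0.000, a4=2.226, a5=0.000, a0=11.186; τ=−ln(0.2290)/11.186=0.132 → t=0.741; u2·a0=0.2556·11.186=2.859; a1=0.000 < 2.859 ≤ a1+a2=8.960 → R2 fires; R=0 B=3 Y=5 G=15 A=6
Draw 13: a1=0.000, a2=5.760, a3=0.000, a4=1.908, a5=0.000, a0=7.668; τ=−ln(0.4453)/7.668=0.106 → t=0.846 > T=0.83: stop.
Read off G at T=0.83: 15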